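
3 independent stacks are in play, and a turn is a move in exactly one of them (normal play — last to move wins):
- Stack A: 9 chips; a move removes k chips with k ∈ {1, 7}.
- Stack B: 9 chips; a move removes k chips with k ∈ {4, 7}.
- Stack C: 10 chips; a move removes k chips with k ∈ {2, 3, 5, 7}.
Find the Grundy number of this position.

3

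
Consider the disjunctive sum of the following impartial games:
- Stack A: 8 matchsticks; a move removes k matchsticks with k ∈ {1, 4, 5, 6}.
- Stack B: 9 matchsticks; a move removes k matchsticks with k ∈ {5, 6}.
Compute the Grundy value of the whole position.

For stack A, compute g(0), g(1), … with moves {1, 4, 5, 6}:
g(0) = mex{} = 0
g(1) = mex{0} = 1
g(2) = mex{1} = 0
g(3) = mex{0} = 1
g(4) = mex{0,1} = 2
g(5) = mex{0,1,2} = 3
g(6) = mex{0,1,3} = 2
g(7) = mex{0,1,2} = 3
g(8) = mex{0,1,2,3} = 4
So g(8) = 4.
Grundy values for stack B (subtraction set {5, 6}):
g(0) = mex{} = 0
g(1) = mex{} = 0
g(2) = mex{} = 0
g(3) = mex{} = 0
g(4) = mex{} = 0
g(5) = mex{0} = 1
g(6) = mex{0} = 1
g(7) = mex{0} = 1
g(8) = mex{0} = 1
g(9) = mex{0} = 1
So g(9) = 1.
The value of a disjunctive sum is the nim-sum of the parts.
Combined value = 4 ⊕ 1 = 5.

5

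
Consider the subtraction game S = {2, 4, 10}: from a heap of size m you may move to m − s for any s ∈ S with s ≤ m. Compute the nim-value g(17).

2

Grundy values for subtraction set {2, 4, 10}:
k:     0  1  2  3  4  5  6  7  8  9 10 11 12 13 14 15 16 17
g(k):  0  0  1  1  2  2  0  0  1  1  2  2  0  0  1  1  2  2
So g(17) = 2.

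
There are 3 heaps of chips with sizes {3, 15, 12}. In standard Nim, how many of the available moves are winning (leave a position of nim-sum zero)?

Compute the nim-sum pairwise:
3 ^ 15 = 12
12 ^ 12 = 0
The nim-sum is already 0, so every move leaves a nonzero nim-sum — there are no winning moves.

0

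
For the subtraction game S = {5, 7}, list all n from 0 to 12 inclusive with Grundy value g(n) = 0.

Grundy values for subtraction set {5, 7}:
g(0) = mex{} = 0
g(1) = mex{} = 0
g(2) = mex{} = 0
g(3) = mex{} = 0
g(4) = mex{} = 0
g(5) = mex{0} = 1
g(6) = mex{0} = 1
g(7) = mex{0} = 1
g(8) = mex{0} = 1
g(9) = mex{0} = 1
g(10) = mex{0,1} = 2
g(11) = mex{0,1} = 2
g(12) = mex{1} = 0
The P-positions (g = 0) in 0..12 are 0, 1, 2, 3, 4, 12.

0, 1, 2, 3, 4, 12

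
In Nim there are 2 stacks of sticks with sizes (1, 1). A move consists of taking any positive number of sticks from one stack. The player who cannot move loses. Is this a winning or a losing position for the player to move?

In binary:
  1  (1)
  1  (1)
  -
  0  (0)
The nim-sum is 0, so this is a P-position: the player to move is in a losing position under optimal play.

Losing position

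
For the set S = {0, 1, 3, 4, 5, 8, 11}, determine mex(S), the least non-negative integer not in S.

2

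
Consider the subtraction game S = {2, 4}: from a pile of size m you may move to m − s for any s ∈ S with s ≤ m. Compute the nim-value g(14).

1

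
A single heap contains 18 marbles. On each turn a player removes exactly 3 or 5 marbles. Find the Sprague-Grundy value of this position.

Grundy values for subtraction set {3, 5}:
k:     0  1  2  3  4  5  6  7  8  9 10 11 12 13 14 15 16 17 18
g(k):  0  0  0  1  1  1  2  2  0  0  0  1  1  1  2  2  0  0  0
So g(18) = 0.

0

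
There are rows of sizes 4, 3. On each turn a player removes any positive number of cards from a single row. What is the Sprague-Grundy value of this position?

7

In binary:
  100  (4)
  011  (3)
  ---
  111  (7)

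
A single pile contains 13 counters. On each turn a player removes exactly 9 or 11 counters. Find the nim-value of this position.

Grundy values for subtraction set {9, 11}:
k:     0  1  2  3  4  5  6  7  8  9 10 11 12 13
g(k):  0  0  0  0  0  0  0  0  0  1  1  1  1  1
So g(13) = 1.

1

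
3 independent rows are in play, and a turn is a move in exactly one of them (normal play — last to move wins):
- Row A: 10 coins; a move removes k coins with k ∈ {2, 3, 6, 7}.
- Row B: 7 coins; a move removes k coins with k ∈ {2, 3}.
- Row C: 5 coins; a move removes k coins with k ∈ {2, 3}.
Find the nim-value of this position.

For row A, compute g(0), g(1), … with moves {2, 3, 6, 7}:
k:     0  1  2  3  4  5  6  7  8  9 10
g(k):  0  0  1  1  2  0  3  1  2  0  0
So g(10) = 0.
For row B, compute g(0), g(1), … with moves {2, 3}:
g(0) = mex{} = 0
g(1) = mex{} = 0
g(2) = mex{0} = 1
g(3) = mex{0} = 1
g(4) = mex{0,1} = 2
g(5) = mex{1} = 0
g(6) = mex{1,2} = 0
g(7) = mex{0,2} = 1
So g(7) = 1.
For row C, compute g(0), g(1), … with moves {2, 3}:
k:     0  1  2  3  4  5
g(k):  0  0  1  1  2  0
So g(5) = 0.
By the Sprague-Grundy theorem, the Grundy value of a sum of independent games is the XOR of the component values.
Combined value = 0 ⊕ 1 ⊕ 0 = 1.

1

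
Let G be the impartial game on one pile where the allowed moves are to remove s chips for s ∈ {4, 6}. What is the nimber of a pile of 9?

2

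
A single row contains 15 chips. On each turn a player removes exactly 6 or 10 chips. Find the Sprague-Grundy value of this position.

2

Build the Grundy sequence with g(k) = mex{g(k−s) : s ∈ {6, 10}, s ≤ k}:
k:     0  1  2  3  4  5  6  7  8  9 10 11 12 13 14 15
g(k):  0  0  0  0  0  0  1  1  1  1  1  1  2  2  2  2
So g(15) = 2.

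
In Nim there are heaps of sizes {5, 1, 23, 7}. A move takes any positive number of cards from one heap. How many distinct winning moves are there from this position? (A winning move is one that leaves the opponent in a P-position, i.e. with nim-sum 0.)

Nim-sum: 5 ⊕ 1 ⊕ 23 ⊕ 7 = 20.
The overall nim-sum is X = 20. A heap of size p has a winning move iff p XOR X < p (reduce it to p XOR X).
  5: 5 XOR 20 = 17 ≥ 5 — no move.
  1: 1 XOR 20 = 21 ≥ 1 — no move.
  23: 23 XOR 20 = 3 < 23 — winning move (to 3).
  7: 7 XOR 20 = 19 ≥ 7 — no move.
That gives 1 winning move.

1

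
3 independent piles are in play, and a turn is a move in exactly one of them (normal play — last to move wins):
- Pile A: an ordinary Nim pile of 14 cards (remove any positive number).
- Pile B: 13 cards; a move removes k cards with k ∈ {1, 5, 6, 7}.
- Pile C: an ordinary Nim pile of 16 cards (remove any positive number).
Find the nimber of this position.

31

Pile A is a plain Nim pile of size 14, so its Grundy value is 14.
Build the Grundy sequence for pile B with g(k) = mex{g(k−s) : s ∈ {1, 5, 6, 7}, s ≤ k}:
g(0) = mex{} = 0
g(1) = mex{0} = 1
g(2) = mex{1} = 0
g(3) = mex{0} = 1
g(4) = mex{1} = 0
g(5) = mex{0} = 1
g(6) = mex{0,1} = 2
g(7) = mex{0,1,2} = 3
g(8) = mex{0,1,3} = 2
g(9) = mex{0,1,2} = 3
g(10) = mex{0,1,3} = 2
g(11) = mex{0,1,2} = 3
g(12) = mex{1,2,3} = 0
g(13) = mex{0,2,3} = 1
So g(13) = 1.
Pile C is a plain Nim pile of size 16, so its Grundy value is 16.
By the Sprague-Grundy theorem, the Grundy value of a sum of independent games is the XOR of the component values.
Combined value = 14 XOR 1 XOR 16 = 31.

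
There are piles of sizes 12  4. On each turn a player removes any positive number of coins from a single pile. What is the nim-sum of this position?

8

Nim-sum: 12 XOR 4 = 8.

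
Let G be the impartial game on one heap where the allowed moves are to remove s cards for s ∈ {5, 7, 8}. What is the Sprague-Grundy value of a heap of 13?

Compute g(0), g(1), … for moves {5, 7, 8}:
k:     0  1  2  3  4  5  6  7  8  9 10 11 12 13
g(k):  0  0  0  0  0  1  1  1  1  1  2  2  2  0
So g(13) = 0.

0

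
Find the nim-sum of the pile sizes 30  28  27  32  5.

60

Nim-sum: 30 ^ 28 ^ 27 ^ 32 ^ 5 = 60.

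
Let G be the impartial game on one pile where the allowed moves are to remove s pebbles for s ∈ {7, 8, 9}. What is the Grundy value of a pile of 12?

1

Grundy values for subtraction set {7, 8, 9}:
k:     0  1  2  3  4  5  6  7  8  9 10 11 12
g(k):  0  0  0  0  0  0  0  1  1  1  1  1  1
So g(12) = 1.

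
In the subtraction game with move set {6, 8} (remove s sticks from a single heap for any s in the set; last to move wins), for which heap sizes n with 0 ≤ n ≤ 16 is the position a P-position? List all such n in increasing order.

0, 1, 2, 3, 4, 5, 14, 15, 16

Grundy values for subtraction set {6, 8}:
k:     0  1  2  3  4  5  6  7  8  9 10 11 12 13 14 15 16
g(k):  0  0  0  0  0  0  1  1  1  1  1  1  2  2  0  0  0
The P-positions (g = 0) in 0..16 are 0, 1, 2, 3, 4, 5, 14, 15, 16.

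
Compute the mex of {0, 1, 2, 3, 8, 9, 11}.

4

The values 0, 1, 2, 3 are all present; 4 is the first non-negative integer missing from the set.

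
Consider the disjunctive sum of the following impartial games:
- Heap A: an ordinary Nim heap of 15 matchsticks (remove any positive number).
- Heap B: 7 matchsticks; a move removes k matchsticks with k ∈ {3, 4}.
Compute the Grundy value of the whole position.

15

Heap A is a plain Nim heap of size 15, so its Grundy value is 15.
Grundy values for heap B (subtraction set {3, 4}):
g(0) = mex{} = 0
g(1) = mex{} = 0
g(2) = mex{} = 0
g(3) = mex{0} = 1
g(4) = mex{0} = 1
g(5) = mex{0} = 1
g(6) = mex{0,1} = 2
g(7) = mex{1} = 0
So g(7) = 0.
By the Sprague-Grundy theorem, the Grundy value of a sum of independent games is the XOR of the component values.
Combined value = 15 XOR 0 = 15.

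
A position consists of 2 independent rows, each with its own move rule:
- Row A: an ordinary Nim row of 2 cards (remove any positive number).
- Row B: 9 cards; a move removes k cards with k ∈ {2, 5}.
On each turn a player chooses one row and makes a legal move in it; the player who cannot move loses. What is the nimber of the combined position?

Row A is a plain Nim row of size 2, so its Grundy value is 2.
Grundy values for row B (subtraction set {2, 5}):
k:     0  1  2  3  4  5  6  7  8  9
g(k):  0  0  1  1  0  2  1  0  0  1
So g(9) = 1.
The value of a disjunctive sum is the nim-sum of the parts.
Combined value = 2 XOR 1 = 3.

3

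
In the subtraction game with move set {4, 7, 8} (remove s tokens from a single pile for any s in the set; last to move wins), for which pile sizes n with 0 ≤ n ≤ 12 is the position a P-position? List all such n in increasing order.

Build the Grundy sequence with g(k) = mex{g(k−s) : s ∈ {4, 7, 8}, s ≤ k}:
k:     0  1  2  3  4  5  6  7  8  9 10 11 12
g(k):  0  0  0  0  1  1  1  1  2  2  2  2  0
The P-positions (g = 0) in 0..12 are 0, 1, 2, 3, 12.

0, 1, 2, 3, 12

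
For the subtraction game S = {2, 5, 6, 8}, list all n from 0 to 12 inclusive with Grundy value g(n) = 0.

0, 1, 4, 11

Grundy values for subtraction set {2, 5, 6, 8}:
k:     0  1  2  3  4  5  6  7  8  9 10 11 12
g(k):  0  0  1  1  0  2  1  3  2  2  3  0  2
The P-positions (g = 0) in 0..12 are 0, 1, 4, 11.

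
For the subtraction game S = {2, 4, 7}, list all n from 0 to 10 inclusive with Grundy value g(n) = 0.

Compute g(0), g(1), … for moves {2, 4, 7}:
g(0) = mex{} = 0
g(1) = mex{} = 0
g(2) = mex{0} = 1
g(3) = mex{0} = 1
g(4) = mex{0,1} = 2
g(5) = mex{0,1} = 2
g(6) = mex{1,2} = 0
g(7) = mex{0,1,2} = 3
g(8) = mex{0,2} = 1
g(9) = mex{1,2,3} = 0
g(10) = mex{0,1} = 2
The P-positions (g = 0) in 0..10 are 0, 1, 6, 9.

0, 1, 6, 9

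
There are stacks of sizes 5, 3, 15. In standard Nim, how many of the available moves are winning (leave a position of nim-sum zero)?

1

Write each in binary and XOR column by column:
  0101  (5)
  0011  (3)
  1111  (15)
  ----
  1001  (9)
The overall nim-sum is X = 9. A stack of size p has a winning move iff p XOR X < p (reduce it to p XOR X).
  5: 5 XOR 9 = 12 ≥ 5 — no move.
  3: 3 XOR 9 = 10 ≥ 3 — no move.
  15: 15 XOR 9 = 6 < 15 — winning move (to 6).
That gives 1 winning move.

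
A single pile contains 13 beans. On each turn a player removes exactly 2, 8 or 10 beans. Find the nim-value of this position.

2

Compute g(0), g(1), … for moves {2, 8, 10}:
k:     0  1  2  3  4  5  6  7  8  9 10 11 12 13
g(k):  0  0  1  1  0  0  1  1  2  2  3  3  2  2
So g(13) = 2.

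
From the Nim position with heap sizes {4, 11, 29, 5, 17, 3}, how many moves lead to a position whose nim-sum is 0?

Nim-sum: 4 ⊕ 11 ⊕ 29 ⊕ 5 ⊕ 17 ⊕ 3 = 5.
The overall nim-sum is X = 5. A heap of size p has a winning move iff p XOR X < p (reduce it to p XOR X).
  4: 4 XOR 5 = 1 < 4 — winning move (to 1).
  11: 11 XOR 5 = 14 ≥ 11 — no move.
  29: 29 XOR 5 = 24 < 29 — winning move (to 24).
  5: 5 XOR 5 = 0 < 5 — winning move (to 0).
  17: 17 XOR 5 = 20 ≥ 17 — no move.
  3: 3 XOR 5 = 6 ≥ 3 — no move.
That gives 3 winning moves.

3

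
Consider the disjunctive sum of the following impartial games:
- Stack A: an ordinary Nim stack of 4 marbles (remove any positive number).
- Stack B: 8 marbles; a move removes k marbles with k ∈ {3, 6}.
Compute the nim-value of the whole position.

6

Stack A is a plain Nim stack of size 4, so its Grundy value is 4.
For stack B, compute g(0), g(1), … with moves {3, 6}:
k:     0  1  2  3  4  5  6  7  8
g(k):  0  0  0  1  1  1  2  2  2
So g(8) = 2.
By the Sprague-Grundy theorem, the Grundy value of a sum of independent games is the XOR of the component values.
Combined value = 4 ⊕ 2 = 6.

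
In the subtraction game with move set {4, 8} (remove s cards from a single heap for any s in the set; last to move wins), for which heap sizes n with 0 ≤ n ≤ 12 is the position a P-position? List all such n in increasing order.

Build the Grundy sequence with g(k) = mex{g(k−s) : s ∈ {4, 8}, s ≤ k}:
g(0) = mex{} = 0
g(1) = mex{} = 0
g(2) = mex{} = 0
g(3) = mex{} = 0
g(4) = mex{0} = 1
g(5) = mex{0} = 1
g(6) = mex{0} = 1
g(7) = mex{0} = 1
g(8) = mex{0,1} = 2
g(9) = mex{0,1} = 2
g(10) = mex{0,1} = 2
g(11) = mex{0,1} = 2
g(12) = mex{1,2} = 0
The P-positions (g = 0) in 0..12 are 0, 1, 2, 3, 12.

0, 1, 2, 3, 12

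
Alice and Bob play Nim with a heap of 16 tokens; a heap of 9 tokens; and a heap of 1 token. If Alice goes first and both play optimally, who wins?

Write each in binary and XOR column by column:
  10000  (16)
  01001  (9)
  00001  (1)
  -----
  11000  (24)
The nim-sum is 24 ≠ 0, so this is an N-position: the player to move can win; Alice has a winning move.

Alice wins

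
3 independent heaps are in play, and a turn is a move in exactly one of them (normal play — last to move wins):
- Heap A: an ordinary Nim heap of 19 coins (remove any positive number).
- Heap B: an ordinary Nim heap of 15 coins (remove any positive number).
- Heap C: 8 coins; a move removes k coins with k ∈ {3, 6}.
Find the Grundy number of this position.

Heap A is a plain Nim heap of size 19, so its Grundy value is 19.
Heap B is a plain Nim heap of size 15, so its Grundy value is 15.
Grundy values for heap C (subtraction set {3, 6}):
g(0) = mex{} = 0
g(1) = mex{} = 0
g(2) = mex{} = 0
g(3) = mex{0} = 1
g(4) = mex{0} = 1
g(5) = mex{0} = 1
g(6) = mex{0,1} = 2
g(7) = mex{0,1} = 2
g(8) = mex{0,1} = 2
So g(8) = 2.
By the Sprague-Grundy theorem, the Grundy value of a sum of independent games is the XOR of the component values.
Combined value = 19 ⊕ 15 ⊕ 2 = 30.

30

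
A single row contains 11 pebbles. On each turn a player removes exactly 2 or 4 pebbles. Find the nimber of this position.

2

Grundy values for subtraction set {2, 4}:
g(0) = mex{} = 0
g(1) = mex{} = 0
g(2) = mex{0} = 1
g(3) = mex{0} = 1
g(4) = mex{0,1} = 2
g(5) = mex{0,1} = 2
g(6) = mex{1,2} = 0
g(7) = mex{1,2} = 0
g(8) = mex{0,2} = 1
g(9) = mex{0,2} = 1
g(10) = mex{0,1} = 2
g(11) = mex{0,1} = 2
So g(11) = 2.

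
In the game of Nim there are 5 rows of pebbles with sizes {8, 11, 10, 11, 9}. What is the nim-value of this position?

11

In binary:
  1000  (8)
  1011  (11)
  1010  (10)
  1011  (11)
  1001  (9)
  ----
  1011  (11)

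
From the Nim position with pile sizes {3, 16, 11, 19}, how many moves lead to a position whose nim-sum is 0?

Nim-sum: 3 ^ 16 ^ 11 ^ 19 = 11.
The overall nim-sum is X = 11. A pile of size p has a winning move iff p XOR X < p (reduce it to p XOR X).
  3: 3 XOR 11 = 8 ≥ 3 — no move.
  16: 16 XOR 11 = 27 ≥ 16 — no move.
  11: 11 XOR 11 = 0 < 11 — winning move (to 0).
  19: 19 XOR 11 = 24 ≥ 19 — no move.
That gives 1 winning move.

1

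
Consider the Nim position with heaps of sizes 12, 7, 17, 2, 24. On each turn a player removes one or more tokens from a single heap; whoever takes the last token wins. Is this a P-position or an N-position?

P-position

Compute the nim-sum pairwise:
12 XOR 7 = 11
11 XOR 17 = 26
26 XOR 2 = 24
24 XOR 24 = 0
The nim-sum is 0, so this is a P-position: the player to move is in a losing position under optimal play.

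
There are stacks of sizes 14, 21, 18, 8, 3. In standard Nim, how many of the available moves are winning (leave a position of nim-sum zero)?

Compute the nim-sum pairwise:
14 XOR 21 = 27
27 XOR 18 = 9
9 XOR 8 = 1
1 XOR 3 = 2
The overall nim-sum is X = 2. A stack of size p has a winning move iff p XOR X < p (reduce it to p XOR X).
  14: 14 XOR 2 = 12 < 14 — winning move (to 12).
  21: 21 XOR 2 = 23 ≥ 21 — no move.
  18: 18 XOR 2 = 16 < 18 — winning move (to 16).
  8: 8 XOR 2 = 10 ≥ 8 — no move.
  3: 3 XOR 2 = 1 < 3 — winning move (to 1).
That gives 3 winning moves.

3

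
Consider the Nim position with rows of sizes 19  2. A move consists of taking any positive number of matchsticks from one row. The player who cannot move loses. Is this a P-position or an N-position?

N-position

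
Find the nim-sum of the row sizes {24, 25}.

In binary:
  11000  (24)
  11001  (25)
  -----
  00001  (1)

1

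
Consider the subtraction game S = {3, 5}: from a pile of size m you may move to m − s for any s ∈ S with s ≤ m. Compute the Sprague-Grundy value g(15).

2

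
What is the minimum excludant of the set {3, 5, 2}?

0

0 is not in the set, so the mex is 0.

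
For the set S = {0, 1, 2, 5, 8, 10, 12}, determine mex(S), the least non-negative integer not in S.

The values 0, 1, 2 are all present; 3 is the first non-negative integer missing from the set.

3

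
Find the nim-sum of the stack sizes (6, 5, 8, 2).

9

Compute the nim-sum pairwise:
6 ⊕ 5 = 3
3 ⊕ 8 = 11
11 ⊕ 2 = 9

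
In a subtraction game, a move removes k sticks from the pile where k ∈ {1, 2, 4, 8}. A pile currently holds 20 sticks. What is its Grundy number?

Compute g(0), g(1), … for moves {1, 2, 4, 8}:
k:     0  1  2  3  4  5  6  7  8  9 10 11 12 13 14 15 16 17 18 19 20
g(k):  0  1  2  0  1  2  0  1  2  0  1  2  0  1  2  0  1  2  0  1  2
So g(20) = 2.

2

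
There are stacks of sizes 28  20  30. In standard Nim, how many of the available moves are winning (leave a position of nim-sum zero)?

3

In binary:
  11100  (28)
  10100  (20)
  11110  (30)
  -----
  10110  (22)
The overall nim-sum is X = 22. A stack of size p has a winning move iff p XOR X < p (reduce it to p XOR X).
  28: 28 XOR 22 = 10 < 28 — winning move (to 10).
  20: 20 XOR 22 = 2 < 20 — winning move (to 2).
  30: 30 XOR 22 = 8 < 30 — winning move (to 8).
That gives 3 winning moves.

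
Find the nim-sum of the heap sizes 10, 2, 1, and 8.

1

Compute the nim-sum pairwise:
10 XOR 2 = 8
8 XOR 1 = 9
9 XOR 8 = 1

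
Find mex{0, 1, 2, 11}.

3

The values 0, 1, 2 are all present; 3 is the first non-negative integer missing from the set.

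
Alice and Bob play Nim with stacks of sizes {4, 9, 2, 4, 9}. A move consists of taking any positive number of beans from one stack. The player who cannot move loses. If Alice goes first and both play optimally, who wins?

Alice wins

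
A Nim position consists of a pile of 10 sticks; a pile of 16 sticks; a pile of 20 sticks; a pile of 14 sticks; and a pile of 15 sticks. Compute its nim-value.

Nim-sum: 10 XOR 16 XOR 20 XOR 14 XOR 15 = 15.

15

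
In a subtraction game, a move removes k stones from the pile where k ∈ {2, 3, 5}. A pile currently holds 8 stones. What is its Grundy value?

0

Compute g(0), g(1), … for moves {2, 3, 5}:
g(0) = mex{} = 0
g(1) = mex{} = 0
g(2) = mex{0} = 1
g(3) = mex{0} = 1
g(4) = mex{0,1} = 2
g(5) = mex{0,1} = 2
g(6) = mex{0,1,2} = 3
g(7) = mex{1,2} = 0
g(8) = mex{1,2,3} = 0
So g(8) = 0.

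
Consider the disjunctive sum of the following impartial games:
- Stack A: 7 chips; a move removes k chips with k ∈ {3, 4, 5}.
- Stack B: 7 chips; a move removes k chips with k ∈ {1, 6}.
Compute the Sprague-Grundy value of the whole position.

2

For stack A, compute g(0), g(1), … with moves {3, 4, 5}:
g(0) = mex{} = 0
g(1) = mex{} = 0
g(2) = mex{} = 0
g(3) = mex{0} = 1
g(4) = mex{0} = 1
g(5) = mex{0} = 1
g(6) = mex{0,1} = 2
g(7) = mex{0,1} = 2
So g(7) = 2.
Grundy values for stack B (subtraction set {1, 6}):
k:     0  1  2  3  4  5  6  7
g(k):  0  1  0  1  0  1  2  0
So g(7) = 0.
The value of a disjunctive sum is the nim-sum of the parts.
Combined value = 2 ⊕ 0 = 2.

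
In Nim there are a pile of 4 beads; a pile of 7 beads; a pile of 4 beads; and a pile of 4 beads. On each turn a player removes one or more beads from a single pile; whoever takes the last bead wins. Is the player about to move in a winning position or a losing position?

Winning position

Compute the nim-sum pairwise:
4 ^ 7 = 3
3 ^ 4 = 7
7 ^ 4 = 3
The nim-sum is 3 ≠ 0, so this is an N-position: the player to move can win.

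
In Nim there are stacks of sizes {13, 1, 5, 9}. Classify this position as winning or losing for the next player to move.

In binary:
  1101  (13)
  0001  (1)
  0101  (5)
  1001  (9)
  ----
  0000  (0)
The nim-sum is 0, so this is a P-position: the player to move is in a losing position under optimal play.

Losing position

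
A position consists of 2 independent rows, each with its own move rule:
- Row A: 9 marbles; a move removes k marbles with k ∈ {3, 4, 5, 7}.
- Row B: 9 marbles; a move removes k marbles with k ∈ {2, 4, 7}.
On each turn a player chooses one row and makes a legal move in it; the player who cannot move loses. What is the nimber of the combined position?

3

Build the Grundy sequence for row A with g(k) = mex{g(k−s) : s ∈ {3, 4, 5, 7}, s ≤ k}:
k:     0  1  2  3  4  5  6  7  8  9
g(k):  0  0  0  1  1  1  2  2  2  3
So g(9) = 3.
For row B, compute g(0), g(1), … with moves {2, 4, 7}:
k:     0  1  2  3  4  5  6  7  8  9
g(k):  0  0  1  1  2  2  0  3  1  0
So g(9) = 0.
By the Sprague-Grundy theorem, the Grundy value of a sum of independent games is the XOR of the component values.
Combined value = 3 ⊕ 0 = 3.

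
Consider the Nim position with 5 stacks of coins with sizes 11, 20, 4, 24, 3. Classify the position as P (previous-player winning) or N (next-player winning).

Compute the nim-sum pairwise:
11 ⊕ 20 = 31
31 ⊕ 4 = 27
27 ⊕ 24 = 3
3 ⊕ 3 = 0
The nim-sum is 0, so this is a P-position: the player to move is in a losing position under optimal play.

P-position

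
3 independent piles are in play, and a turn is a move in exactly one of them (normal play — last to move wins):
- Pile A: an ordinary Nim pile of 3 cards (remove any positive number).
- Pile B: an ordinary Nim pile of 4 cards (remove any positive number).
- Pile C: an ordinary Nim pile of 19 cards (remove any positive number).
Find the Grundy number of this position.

20

Pile A is a plain Nim pile of size 3, so its Grundy value is 3.
Pile B is a plain Nim pile of size 4, so its Grundy value is 4.
Pile C is a plain Nim pile of size 19, so its Grundy value is 19.
By the Sprague-Grundy theorem, the Grundy value of a sum of independent games is the XOR of the component values.
Combined value = 3 XOR 4 XOR 19 = 20.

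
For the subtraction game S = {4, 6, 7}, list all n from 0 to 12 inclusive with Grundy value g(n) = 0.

0, 1, 2, 3, 11, 12

Grundy values for subtraction set {4, 6, 7}:
k:     0  1  2  3  4  5  6  7  8  9 10 11 12
g(k):  0  0  0  0  1  1  1  1  2  2  2  0  0
The P-positions (g = 0) in 0..12 are 0, 1, 2, 3, 11, 12.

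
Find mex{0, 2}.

1

0 is in the set but 1 is not, so the mex is 1.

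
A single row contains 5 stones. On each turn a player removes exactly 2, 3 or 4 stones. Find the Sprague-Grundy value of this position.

2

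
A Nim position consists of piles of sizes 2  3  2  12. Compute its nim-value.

15

Compute the nim-sum pairwise:
2 ^ 3 = 1
1 ^ 2 = 3
3 ^ 12 = 15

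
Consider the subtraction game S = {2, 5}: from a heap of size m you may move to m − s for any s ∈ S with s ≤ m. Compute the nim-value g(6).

Build the Grundy sequence with g(k) = mex{g(k−s) : s ∈ {2, 5}, s ≤ k}:
g(0) = mex{} = 0
g(1) = mex{} = 0
g(2) = mex{0} = 1
g(3) = mex{0} = 1
g(4) = mex{1} = 0
g(5) = mex{0,1} = 2
g(6) = mex{0} = 1
So g(6) = 1.

1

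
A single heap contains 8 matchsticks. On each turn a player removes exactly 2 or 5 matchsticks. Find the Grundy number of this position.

0

Compute g(0), g(1), … for moves {2, 5}:
g(0) = mex{} = 0
g(1) = mex{} = 0
g(2) = mex{0} = 1
g(3) = mex{0} = 1
g(4) = mex{1} = 0
g(5) = mex{0,1} = 2
g(6) = mex{0} = 1
g(7) = mex{1,2} = 0
g(8) = mex{1} = 0
So g(8) = 0.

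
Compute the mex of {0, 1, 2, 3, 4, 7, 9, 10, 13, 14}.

The values 0, 1, 2, 3, 4 are all present; 5 is the first non-negative integer missing from the set.

5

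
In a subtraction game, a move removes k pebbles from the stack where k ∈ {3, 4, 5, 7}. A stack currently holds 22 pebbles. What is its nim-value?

0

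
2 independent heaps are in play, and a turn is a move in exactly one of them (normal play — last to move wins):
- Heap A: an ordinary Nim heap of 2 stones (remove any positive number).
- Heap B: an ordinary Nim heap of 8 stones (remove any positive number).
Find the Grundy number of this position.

10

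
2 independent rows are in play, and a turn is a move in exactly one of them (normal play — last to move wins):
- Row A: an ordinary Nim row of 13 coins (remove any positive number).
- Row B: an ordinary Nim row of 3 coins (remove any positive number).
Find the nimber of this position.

Row A is a plain Nim row of size 13, so its Grundy value is 13.
Row B is a plain Nim row of size 3, so its Grundy value is 3.
By the Sprague-Grundy theorem, the Grundy value of a sum of independent games is the XOR of the component values.
Combined value = 13 XOR 3 = 14.

14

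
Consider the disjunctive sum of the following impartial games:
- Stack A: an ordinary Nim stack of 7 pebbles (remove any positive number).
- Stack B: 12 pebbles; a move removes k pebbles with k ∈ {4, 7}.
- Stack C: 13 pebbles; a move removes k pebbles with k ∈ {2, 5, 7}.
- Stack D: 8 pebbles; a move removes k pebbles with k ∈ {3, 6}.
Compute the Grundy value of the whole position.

5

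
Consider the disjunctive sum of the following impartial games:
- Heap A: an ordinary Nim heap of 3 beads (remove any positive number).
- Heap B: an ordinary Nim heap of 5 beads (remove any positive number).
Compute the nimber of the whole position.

Heap A is a plain Nim heap of size 3, so its Grundy value is 3.
Heap B is a plain Nim heap of size 5, so its Grundy value is 5.
The value of a disjunctive sum is the nim-sum of the parts.
Combined value = 3 XOR 5 = 6.

6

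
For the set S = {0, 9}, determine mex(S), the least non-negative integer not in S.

1

0 is in the set but 1 is not, so the mex is 1.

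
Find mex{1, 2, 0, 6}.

The values 0, 1, 2 are all present; 3 is the first non-negative integer missing from the set.

3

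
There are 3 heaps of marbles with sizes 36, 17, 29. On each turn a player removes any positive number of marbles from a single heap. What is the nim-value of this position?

40

In binary:
  100100  (36)
  010001  (17)
  011101  (29)
  ------
  101000  (40)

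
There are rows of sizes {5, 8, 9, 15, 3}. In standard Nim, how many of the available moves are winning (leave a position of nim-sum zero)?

Write each in binary and XOR column by column:
  0101  (5)
  1000  (8)
  1001  (9)
  1111  (15)
  0011  (3)
  ----
  1000  (8)
The overall nim-sum is X = 8. A row of size p has a winning move iff p XOR X < p (reduce it to p XOR X).
  5: 5 XOR 8 = 13 ≥ 5 — no move.
  8: 8 XOR 8 = 0 < 8 — winning move (to 0).
  9: 9 XOR 8 = 1 < 9 — winning move (to 1).
  15: 15 XOR 8 = 7 < 15 — winning move (to 7).
  3: 3 XOR 8 = 11 ≥ 3 — no move.
That gives 3 winning moves.

3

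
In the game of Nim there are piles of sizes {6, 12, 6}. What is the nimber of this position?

In binary:
  0110  (6)
  1100  (12)
  0110  (6)
  ----
  1100  (12)

12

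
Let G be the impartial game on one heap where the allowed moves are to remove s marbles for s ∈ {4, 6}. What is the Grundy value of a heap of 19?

2

Compute g(0), g(1), … for moves {4, 6}:
k:     0  1  2  3  4  5  6  7  8  9 10 11 12 13 14 15 16 17 18 19
g(k):  0  0  0  0  1  1  1  1  2  2  0  0  0  0  1  1  1  1  2  2
So g(19) = 2.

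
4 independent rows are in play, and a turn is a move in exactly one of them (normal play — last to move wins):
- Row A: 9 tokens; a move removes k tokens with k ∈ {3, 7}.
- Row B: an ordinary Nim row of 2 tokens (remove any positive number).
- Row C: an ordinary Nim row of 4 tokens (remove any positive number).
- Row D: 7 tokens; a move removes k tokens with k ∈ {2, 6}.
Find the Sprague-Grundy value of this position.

6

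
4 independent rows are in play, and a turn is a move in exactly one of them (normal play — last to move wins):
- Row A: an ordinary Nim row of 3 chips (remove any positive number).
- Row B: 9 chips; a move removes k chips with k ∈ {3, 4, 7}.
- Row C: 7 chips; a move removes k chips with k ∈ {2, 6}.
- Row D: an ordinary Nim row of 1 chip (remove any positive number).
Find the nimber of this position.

0

Row A is a plain Nim row of size 3, so its Grundy value is 3.
Grundy values for row B (subtraction set {3, 4, 7}):
k:     0  1  2  3  4  5  6  7  8  9
g(k):  0  0  0  1  1  1  2  2  2  3
So g(9) = 3.
Build the Grundy sequence for row C with g(k) = mex{g(k−s) : s ∈ {2, 6}, s ≤ k}:
k:     0  1  2  3  4  5  6  7
g(k):  0  0  1  1  0  0  1  1
So g(7) = 1.
Row D is a plain Nim row of size 1, so its Grundy value is 1.
By the Sprague-Grundy theorem, the Grundy value of a sum of independent games is the XOR of the component values.
Combined value = 3 ⊕ 3 ⊕ 1 ⊕ 1 = 0.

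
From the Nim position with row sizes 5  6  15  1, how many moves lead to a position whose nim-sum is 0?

Bitwise XOR of the heap sizes:
  0101  (5)
  0110  (6)
  1111  (15)
  0001  (1)
  ----
  1101  (13)
The overall nim-sum is X = 13. A row of size p has a winning move iff p XOR X < p (reduce it to p XOR X).
  5: 5 XOR 13 = 8 ≥ 5 — no move.
  6: 6 XOR 13 = 11 ≥ 6 — no move.
  15: 15 XOR 13 = 2 < 15 — winning move (to 2).
  1: 1 XOR 13 = 12 ≥ 1 — no move.
That gives 1 winning move.

1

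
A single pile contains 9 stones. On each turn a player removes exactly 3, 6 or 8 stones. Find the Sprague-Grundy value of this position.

Build the Grundy sequence with g(k) = mex{g(k−s) : s ∈ {3, 6, 8}, s ≤ k}:
g(0) = mex{} = 0
g(1) = mex{} = 0
g(2) = mex{} = 0
g(3) = mex{0} = 1
g(4) = mex{0} = 1
g(5) = mex{0} = 1
g(6) = mex{0,1} = 2
g(7) = mex{0,1} = 2
g(8) = mex{0,1} = 2
g(9) = mex{0,1,2} = 3
So g(9) = 3.

3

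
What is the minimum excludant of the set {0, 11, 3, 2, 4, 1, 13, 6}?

The values 0, 1, 2, 3, 4 are all present; 5 is the first non-negative integer missing from the set.

5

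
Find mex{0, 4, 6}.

1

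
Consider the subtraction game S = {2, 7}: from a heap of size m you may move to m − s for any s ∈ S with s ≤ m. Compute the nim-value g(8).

2

Grundy values for subtraction set {2, 7}:
k:     0  1  2  3  4  5  6  7  8
g(k):  0  0  1  1  0  0  1  1  2
So g(8) = 2.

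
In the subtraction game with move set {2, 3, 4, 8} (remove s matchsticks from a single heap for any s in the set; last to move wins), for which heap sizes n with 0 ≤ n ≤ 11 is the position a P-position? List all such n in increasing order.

0, 1, 6, 7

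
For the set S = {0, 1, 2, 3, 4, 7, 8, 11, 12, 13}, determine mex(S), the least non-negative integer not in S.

The values 0, 1, 2, 3, 4 are all present; 5 is the first non-negative integer missing from the set.

5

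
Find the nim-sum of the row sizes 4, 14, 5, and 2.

13

Nim-sum: 4 ⊕ 14 ⊕ 5 ⊕ 2 = 13.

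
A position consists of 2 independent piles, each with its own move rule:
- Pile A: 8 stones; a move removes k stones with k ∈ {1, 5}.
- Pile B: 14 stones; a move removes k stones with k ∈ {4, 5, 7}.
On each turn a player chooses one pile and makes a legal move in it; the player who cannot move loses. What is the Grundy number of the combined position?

Grundy values for pile A (subtraction set {1, 5}):
g(0) = mex{} = 0
g(1) = mex{0} = 1
g(2) = mex{1} = 0
g(3) = mex{0} = 1
g(4) = mex{1} = 0
g(5) = mex{0} = 1
g(6) = mex{1} = 0
g(7) = mex{0} = 1
g(8) = mex{1} = 0
So g(8) = 0.
For pile B, compute g(0), g(1), … with moves {4, 5, 7}:
g(0) = mex{} = 0
g(1) = mex{} = 0
g(2) = mex{} = 0
g(3) = mex{} = 0
g(4) = mex{0} = 1
g(5) = mex{0} = 1
g(6) = mex{0} = 1
g(7) = mex{0} = 1
g(8) = mex{0,1} = 2
g(9) = mex{0,1} = 2
g(10) = mex{0,1} = 2
g(11) = mex{1} = 0
g(12) = mex{1,2} = 0
g(13) = mex{1,2} = 0
g(14) = mex{1,2} = 0
So g(14) = 0.
The value of a disjunctive sum is the nim-sum of the parts.
Combined value = 0 ⊕ 0 = 0.

0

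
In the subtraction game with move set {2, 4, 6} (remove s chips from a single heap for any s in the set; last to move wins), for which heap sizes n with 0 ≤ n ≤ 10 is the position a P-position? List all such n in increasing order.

Grundy values for subtraction set {2, 4, 6}:
k:     0  1  2  3  4  5  6  7  8  9 10
g(k):  0  0  1  1  2  2  3  3  0  0  1
The P-positions (g = 0) in 0..10 are 0, 1, 8, 9.

0, 1, 8, 9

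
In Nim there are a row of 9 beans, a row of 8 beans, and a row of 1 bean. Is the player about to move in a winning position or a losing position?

In binary:
  1001  (9)
  1000  (8)
  0001  (1)
  ----
  0000  (0)
The nim-sum is 0, so this is a P-position: the player to move is in a losing position under optimal play.

Losing position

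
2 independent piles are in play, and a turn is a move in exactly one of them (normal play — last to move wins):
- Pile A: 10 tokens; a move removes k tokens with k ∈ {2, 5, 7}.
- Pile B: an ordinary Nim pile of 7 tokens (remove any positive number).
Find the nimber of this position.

7

Build the Grundy sequence for pile A with g(k) = mex{g(k−s) : s ∈ {2, 5, 7}, s ≤ k}:
k:     0  1  2  3  4  5  6  7  8  9 10
g(k):  0  0  1  1  0  2  1  3  2  2  0
So g(10) = 0.
Pile B is a plain Nim pile of size 7, so its Grundy value is 7.
By the Sprague-Grundy theorem, the Grundy value of a sum of independent games is the XOR of the component values.
Combined value = 0 XOR 7 = 7.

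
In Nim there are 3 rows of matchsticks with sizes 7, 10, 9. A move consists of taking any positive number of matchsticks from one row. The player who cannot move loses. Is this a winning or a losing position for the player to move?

Write each in binary and XOR column by column:
  0111  (7)
  1010  (10)
  1001  (9)
  ----
  0100  (4)
The nim-sum is 4 ≠ 0, so this is an N-position: the player to move can win.

Winning position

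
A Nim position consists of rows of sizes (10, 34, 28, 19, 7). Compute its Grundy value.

Nim-sum: 10 ⊕ 34 ⊕ 28 ⊕ 19 ⊕ 7 = 32.

32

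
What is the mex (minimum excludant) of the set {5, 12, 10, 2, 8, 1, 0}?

The values 0, 1, 2 are all present; 3 is the first non-negative integer missing from the set.

3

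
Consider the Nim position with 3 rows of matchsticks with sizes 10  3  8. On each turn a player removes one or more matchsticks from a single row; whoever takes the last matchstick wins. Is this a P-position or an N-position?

In binary:
  1010  (10)
  0011  (3)
  1000  (8)
  ----
  0001  (1)
The nim-sum is 1 ≠ 0, so this is an N-position: the player to move can win.

N-position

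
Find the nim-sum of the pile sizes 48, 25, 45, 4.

0

Nim-sum: 48 ^ 25 ^ 45 ^ 4 = 0.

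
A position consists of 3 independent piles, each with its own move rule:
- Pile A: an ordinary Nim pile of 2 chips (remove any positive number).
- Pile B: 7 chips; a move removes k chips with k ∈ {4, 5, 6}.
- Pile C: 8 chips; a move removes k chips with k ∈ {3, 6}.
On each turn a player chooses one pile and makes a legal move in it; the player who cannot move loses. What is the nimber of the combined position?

1

Pile A is a plain Nim pile of size 2, so its Grundy value is 2.
Build the Grundy sequence for pile B with g(k) = mex{g(k−s) : s ∈ {4, 5, 6}, s ≤ k}:
g(0) = mex{} = 0
g(1) = mex{} = 0
g(2) = mex{} = 0
g(3) = mex{} = 0
g(4) = mex{0} = 1
g(5) = mex{0} = 1
g(6) = mex{0} = 1
g(7) = mex{0} = 1
So g(7) = 1.
Build the Grundy sequence for pile C with g(k) = mex{g(k−s) : s ∈ {3, 6}, s ≤ k}:
k:     0  1  2  3  4  5  6  7  8
g(k):  0  0  0  1  1  1  2  2  2
So g(8) = 2.
By the Sprague-Grundy theorem, the Grundy value of a sum of independent games is the XOR of the component values.
Combined value = 2 XOR 1 XOR 2 = 1.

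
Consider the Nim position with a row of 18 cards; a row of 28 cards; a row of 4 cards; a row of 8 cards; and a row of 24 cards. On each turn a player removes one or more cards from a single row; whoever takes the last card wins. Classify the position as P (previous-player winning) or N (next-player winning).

N-position

Compute the nim-sum pairwise:
18 ^ 28 = 14
14 ^ 4 = 10
10 ^ 8 = 2
2 ^ 24 = 26
The nim-sum is 26 ≠ 0, so this is an N-position: the player to move can win.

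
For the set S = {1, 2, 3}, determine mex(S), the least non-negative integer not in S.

0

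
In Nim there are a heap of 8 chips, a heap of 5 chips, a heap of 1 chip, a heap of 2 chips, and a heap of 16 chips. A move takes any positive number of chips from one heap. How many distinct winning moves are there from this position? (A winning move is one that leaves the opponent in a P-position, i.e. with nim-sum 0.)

1

Compute the nim-sum pairwise:
8 ⊕ 5 = 13
13 ⊕ 1 = 12
12 ⊕ 2 = 14
14 ⊕ 16 = 30
The overall nim-sum is X = 30. A heap of size p has a winning move iff p XOR X < p (reduce it to p XOR X).
  8: 8 XOR 30 = 22 ≥ 8 — no move.
  5: 5 XOR 30 = 27 ≥ 5 — no move.
  1: 1 XOR 30 = 31 ≥ 1 — no move.
  2: 2 XOR 30 = 28 ≥ 2 — no move.
  16: 16 XOR 30 = 14 < 16 — winning move (to 14).
That gives 1 winning move.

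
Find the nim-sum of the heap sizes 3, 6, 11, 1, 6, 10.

3

Compute the nim-sum pairwise:
3 ⊕ 6 = 5
5 ⊕ 11 = 14
14 ⊕ 1 = 15
15 ⊕ 6 = 9
9 ⊕ 10 = 3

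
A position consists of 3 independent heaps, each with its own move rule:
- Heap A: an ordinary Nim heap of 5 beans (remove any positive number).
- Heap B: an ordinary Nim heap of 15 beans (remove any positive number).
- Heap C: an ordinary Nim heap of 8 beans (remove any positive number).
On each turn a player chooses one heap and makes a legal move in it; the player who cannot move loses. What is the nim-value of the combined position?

2

Heap A is a plain Nim heap of size 5, so its Grundy value is 5.
Heap B is a plain Nim heap of size 15, so its Grundy value is 15.
Heap C is a plain Nim heap of size 8, so its Grundy value is 8.
By the Sprague-Grundy theorem, the Grundy value of a sum of independent games is the XOR of the component values.
Combined value = 5 ⊕ 15 ⊕ 8 = 2.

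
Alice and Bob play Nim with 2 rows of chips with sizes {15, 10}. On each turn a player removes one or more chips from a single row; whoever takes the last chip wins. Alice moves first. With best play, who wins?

Nim-sum: 15 XOR 10 = 5.
The nim-sum is 5 ≠ 0, so this is an N-position: the player to move can win; Alice has a winning move.

Alice wins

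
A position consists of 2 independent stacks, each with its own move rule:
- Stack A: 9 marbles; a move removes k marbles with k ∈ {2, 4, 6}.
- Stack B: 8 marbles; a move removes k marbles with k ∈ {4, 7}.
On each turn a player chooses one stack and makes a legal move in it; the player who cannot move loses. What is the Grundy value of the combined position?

2

Build the Grundy sequence for stack A with g(k) = mex{g(k−s) : s ∈ {2, 4, 6}, s ≤ k}:
g(0) = mex{} = 0
g(1) = mex{} = 0
g(2) = mex{0} = 1
g(3) = mex{0} = 1
g(4) = mex{0,1} = 2
g(5) = mex{0,1} = 2
g(6) = mex{0,1,2} = 3
g(7) = mex{0,1,2} = 3
g(8) = mex{1,2,3} = 0
g(9) = mex{1,2,3} = 0
So g(9) = 0.
For stack B, compute g(0), g(1), … with moves {4, 7}:
k:     0  1  2  3  4  5  6  7  8
g(k):  0  0  0  0  1  1  1  1  2
So g(8) = 2.
The value of a disjunctive sum is the nim-sum of the parts.
Combined value = 0 ⊕ 2 = 2.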